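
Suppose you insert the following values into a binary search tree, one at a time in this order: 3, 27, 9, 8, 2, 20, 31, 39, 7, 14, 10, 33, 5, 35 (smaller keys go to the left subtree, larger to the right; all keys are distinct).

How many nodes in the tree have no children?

4

Resulting structure (node: left, right):
  3: L=2, R=27
  27: L=9, R=31
  9: L=8, R=20
  8: L=7, R=–
  2: L=–, R=–
  20: L=14, R=–
  31: L=–, R=39
  39: L=33, R=–
  7: L=5, R=–
  14: L=10, R=–
  10: L=–, R=–
  33: L=–, R=35
  5: L=–, R=–
  35: L=–, R=–

Leaves: 2, 5, 10, 35 — 4 in total.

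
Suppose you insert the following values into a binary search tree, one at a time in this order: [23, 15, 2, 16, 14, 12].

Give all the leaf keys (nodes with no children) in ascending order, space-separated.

12 16

23: root
15: left child of 23 (depth 1)
2: left child of 15 (depth 2)
16: right child of 15 (depth 2)
14: right child of 2 (depth 3)
12: left child of 14 (depth 4)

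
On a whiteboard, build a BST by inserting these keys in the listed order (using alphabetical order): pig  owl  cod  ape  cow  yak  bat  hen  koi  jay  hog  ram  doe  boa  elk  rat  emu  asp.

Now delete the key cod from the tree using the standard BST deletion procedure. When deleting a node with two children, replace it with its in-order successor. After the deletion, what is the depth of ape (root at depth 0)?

pig: root
owl: left child of pig (depth 1)
cod: left child of owl (depth 2)
ape: left child of cod (depth 3)
cow: right child of cod (depth 3)
yak: right child of pig (depth 1)
bat: right child of ape (depth 4)
hen: right child of cow (depth 4)
koi: right child of hen (depth 5)
jay: left child of koi (depth 6)
hog: left child of jay (depth 7)
ram: left child of yak (depth 2)
doe: left child of hen (depth 5)
boa: right child of bat (depth 5)
elk: right child of doe (depth 6)
rat: right child of ram (depth 3)
emu: right child of elk (depth 7)
asp: left child of bat (depth 5)

Delete cod (two children — replace with in-order successor).
After deletion, path to ape: pig → owl → cow → ape.

3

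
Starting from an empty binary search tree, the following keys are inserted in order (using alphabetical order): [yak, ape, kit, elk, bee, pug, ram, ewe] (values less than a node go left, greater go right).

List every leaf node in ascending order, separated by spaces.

bee ewe ram

Insert yak: tree is empty, so yak becomes the root.
Insert ape: ape < yak → go left. Place as left child of yak.
Insert kit: kit < yak → go left; kit > ape → go right. Place as right child of ape.
Insert elk: elk < yak → go left; elk > ape → go right; elk < kit → go left. Place as left child of kit.
Insert bee: bee < yak → go left; bee > ape → go right; bee < kit → go left; bee < elk → go left. Place as left child of elk.
Insert pug: pug < yak → go left; pug > ape → go right; pug > kit → go right. Place as right child of kit.
Insert ram: ram < yak → go left; ram > ape → go right; ram > kit → go right; ram > pug → go right. Place as right child of pug.
Insert ewe: ewe < yak → go left; ewe > ape → go right; ewe < kit → go left; ewe > elk → go right. Place as right child of elk.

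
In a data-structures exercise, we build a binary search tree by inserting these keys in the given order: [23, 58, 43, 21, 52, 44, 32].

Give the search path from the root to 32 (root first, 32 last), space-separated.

Insert 23: tree is empty, so 23 becomes the root.
Insert 58: 58 > 23 → go right. Place as right child of 23.
Insert 43: 43 > 23 → go right; 43 < 58 → go left. Place as left child of 58.
Insert 21: 21 < 23 → go left. Place as left child of 23.
Insert 52: 52 > 23 → go right; 52 < 58 → go left; 52 > 43 → go right. Place as right child of 43.
Insert 44: 44 > 23 → go right; 44 < 58 → go left; 44 > 43 → go right; 44 < 52 → go left. Place as left child of 52.
Insert 32: 32 > 23 → go right; 32 < 58 → go left; 32 < 43 → go left. Place as left child of 43.

23 58 43 32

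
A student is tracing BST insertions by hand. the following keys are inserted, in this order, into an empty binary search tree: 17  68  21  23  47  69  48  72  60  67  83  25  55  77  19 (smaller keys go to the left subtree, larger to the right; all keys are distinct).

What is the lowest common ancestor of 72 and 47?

Insert 17: tree is empty, so 17 becomes the root.
Insert 68: 68 > 17 → go right. Place as right child of 17.
Insert 21: 21 > 17 → go right; 21 < 68 → go left. Place as left child of 68.
Insert 23: 23 > 17 → go right; 23 < 68 → go left; 23 > 21 → go right. Place as right child of 21.
Insert 47: 47 > 17 → go right; 47 < 68 → go left; 47 > 21 → go right; 47 > 23 → go right. Place as right child of 23.
Insert 69: 69 > 17 → go right; 69 > 68 → go right. Place as right child of 68.
Insert 48: 48 > 17 → go right; 48 < 68 → go left; 48 > 21 → go right; 48 > 23 → go right; 48 > 47 → go right. Place as right child of 47.
Insert 72: 72 > 17 → go right; 72 > 68 → go right; 72 > 69 → go right. Place as right child of 69.
Insert 60: 60 > 17 → go right; 60 < 68 → go left; 60 > 21 → go right; 60 > 23 → go right; 60 > 47 → go right; 60 > 48 → go right. Place as right child of 48.
Insert 67: 67 > 17 → go right; 67 < 68 → go left; 67 > 21 → go right; 67 > 23 → go right; 67 > 47 → go right; 67 > 48 → go right; 67 > 60 → go right. Place as right child of 60.
Insert 83: 83 > 17 → go right; 83 > 68 → go right; 83 > 69 → go right; 83 > 72 → go right. Place as right child of 72.
Insert 25: 25 > 17 → go right; 25 < 68 → go left; 25 > 21 → go right; 25 > 23 → go right; 25 < 47 → go left. Place as left child of 47.
Insert 55: 55 > 17 → go right; 55 < 68 → go left; 55 > 21 → go right; 55 > 23 → go right; 55 > 47 → go right; 55 > 48 → go right; 55 < 60 → go left. Place as left child of 60.
Insert 77: 77 > 17 → go right; 77 > 68 → go right; 77 > 69 → go right; 77 > 72 → go right; 77 < 83 → go left. Place as left child of 83.
Insert 19: 19 > 17 → go right; 19 < 68 → go left; 19 < 21 → go left. Place as left child of 21.

Path to 72: 17 → 68 → 69 → 72
Path to 47: 17 → 68 → 21 → 23 → 47
The paths share a prefix ending at 68, then split left and right.

68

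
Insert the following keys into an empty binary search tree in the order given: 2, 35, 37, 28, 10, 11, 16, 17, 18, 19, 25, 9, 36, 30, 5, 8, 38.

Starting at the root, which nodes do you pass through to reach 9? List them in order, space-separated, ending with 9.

2 35 28 10 9

Insert 2: tree is empty, so 2 becomes the root.
Insert 35: 35 > 2 → go right. Place as right child of 2.
Insert 37: 37 > 2 → go right; 37 > 35 → go right. Place as right child of 35.
Insert 28: 28 > 2 → go right; 28 < 35 → go left. Place as left child of 35.
Insert 10: 10 > 2 → go right; 10 < 35 → go left; 10 < 28 → go left. Place as left child of 28.
Insert 11: 11 > 2 → go right; 11 < 35 → go left; 11 < 28 → go left; 11 > 10 → go right. Place as right child of 10.
Insert 16: 16 > 2 → go right; 16 < 35 → go left; 16 < 28 → go left; 16 > 10 → go right; 16 > 11 → go right. Place as right child of 11.
Insert 17: 17 > 2 → go right; 17 < 35 → go left; 17 < 28 → go left; 17 > 10 → go right; 17 > 11 → go right; 17 > 16 → go right. Place as right child of 16.
Insert 18: 18 > 2 → go right; 18 < 35 → go left; 18 < 28 → go left; 18 > 10 → go right; 18 > 11 → go right; 18 > 16 → go right; 18 > 17 → go right. Place as right child of 17.
Insert 19: 19 > 2 → go right; 19 < 35 → go left; 19 < 28 → go left; 19 > 10 → go right; 19 > 11 → go right; 19 > 16 → go right; 19 > 17 → go right; 19 > 18 → go right. Place as right child of 18.
Insert 25: 25 > 2 → go right; 25 < 35 → go left; 25 < 28 → go left; 25 > 10 → go right; 25 > 11 → go right; 25 > 16 → go right; 25 > 17 → go right; 25 > 18 → go right; 25 > 19 → go right. Place as right child of 19.
Insert 9: 9 > 2 → go right; 9 < 35 → go left; 9 < 28 → go left; 9 < 10 → go left. Place as left child of 10.
Insert 36: 36 > 2 → go right; 36 > 35 → go right; 36 < 37 → go left. Place as left child of 37.
Insert 30: 30 > 2 → go right; 30 < 35 → go left; 30 > 28 → go right. Place as right child of 28.
Insert 5: 5 > 2 → go right; 5 < 35 → go left; 5 < 28 → go left; 5 < 10 → go left; 5 < 9 → go left. Place as left child of 9.
Insert 8: 8 > 2 → go right; 8 < 35 → go left; 8 < 28 → go left; 8 < 10 → go left; 8 < 9 → go left; 8 > 5 → go right. Place as right child of 5.
Insert 38: 38 > 2 → go right; 38 > 35 → go right; 38 > 37 → go right. Place as right child of 37.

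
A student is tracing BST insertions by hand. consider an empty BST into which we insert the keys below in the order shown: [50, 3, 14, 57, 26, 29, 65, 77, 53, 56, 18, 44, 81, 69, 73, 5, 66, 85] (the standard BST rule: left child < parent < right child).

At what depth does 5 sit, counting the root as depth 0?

Insert 50: tree is empty, so 50 becomes the root.
Insert 3: 3 < 50 → go left. Place as left child of 50.
Insert 14: 14 < 50 → go left; 14 > 3 → go right. Place as right child of 3.
Insert 57: 57 > 50 → go right. Place as right child of 50.
Insert 26: 26 < 50 → go left; 26 > 3 → go right; 26 > 14 → go right. Place as right child of 14.
Insert 29: 29 < 50 → go left; 29 > 3 → go right; 29 > 14 → go right; 29 > 26 → go right. Place as right child of 26.
Insert 65: 65 > 50 → go right; 65 > 57 → go right. Place as right child of 57.
Insert 77: 77 > 50 → go right; 77 > 57 → go right; 77 > 65 → go right. Place as right child of 65.
Insert 53: 53 > 50 → go right; 53 < 57 → go left. Place as left child of 57.
Insert 56: 56 > 50 → go right; 56 < 57 → go left; 56 > 53 → go right. Place as right child of 53.
Insert 18: 18 < 50 → go left; 18 > 3 → go right; 18 > 14 → go right; 18 < 26 → go left. Place as left child of 26.
Insert 44: 44 < 50 → go left; 44 > 3 → go right; 44 > 14 → go right; 44 > 26 → go right; 44 > 29 → go right. Place as right child of 29.
Insert 81: 81 > 50 → go right; 81 > 57 → go right; 81 > 65 → go right; 81 > 77 → go right. Place as right child of 77.
Insert 69: 69 > 50 → go right; 69 > 57 → go right; 69 > 65 → go right; 69 < 77 → go left. Place as left child of 77.
Insert 73: 73 > 50 → go right; 73 > 57 → go right; 73 > 65 → go right; 73 < 77 → go left; 73 > 69 → go right. Place as right child of 69.
Insert 5: 5 < 50 → go left; 5 > 3 → go right; 5 < 14 → go left. Place as left child of 14.
Insert 66: 66 > 50 → go right; 66 > 57 → go right; 66 > 65 → go right; 66 < 77 → go left; 66 < 69 → go left. Place as left child of 69.
Insert 85: 85 > 50 → go right; 85 > 57 → go right; 85 > 65 → go right; 85 > 77 → go right; 85 > 81 → go right. Place as right child of 81.

Path to 5: 50 → 3 → 14 → 5, which is 3 edges.

3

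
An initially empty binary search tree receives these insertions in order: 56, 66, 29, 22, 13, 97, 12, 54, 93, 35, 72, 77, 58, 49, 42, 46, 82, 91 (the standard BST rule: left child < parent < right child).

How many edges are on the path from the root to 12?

56: root
66: right child of 56 (depth 1)
29: left child of 56 (depth 1)
22: left child of 29 (depth 2)
13: left child of 22 (depth 3)
97: right child of 66 (depth 2)
12: left child of 13 (depth 4)
54: right child of 29 (depth 2)
93: left child of 97 (depth 3)
35: left child of 54 (depth 3)
72: left child of 93 (depth 4)
77: right child of 72 (depth 5)
58: left child of 66 (depth 2)
49: right child of 35 (depth 4)
42: left child of 49 (depth 5)
46: right child of 42 (depth 6)
82: right child of 77 (depth 6)
91: right child of 82 (depth 7)

Path to 12: 56 → 29 → 22 → 13 → 12, which is 4 edges.

4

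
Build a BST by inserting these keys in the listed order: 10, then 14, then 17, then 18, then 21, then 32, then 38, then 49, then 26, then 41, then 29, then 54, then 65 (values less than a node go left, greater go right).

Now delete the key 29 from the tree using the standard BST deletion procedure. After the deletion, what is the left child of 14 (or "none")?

Insert 10: tree is empty, so 10 becomes the root.
Insert 14: 14 > 10 → go right. Place as right child of 10.
Insert 17: 17 > 10 → go right; 17 > 14 → go right. Place as right child of 14.
Insert 18: 18 > 10 → go right; 18 > 14 → go right; 18 > 17 → go right. Place as right child of 17.
Insert 21: 21 > 10 → go right; 21 > 14 → go right; 21 > 17 → go right; 21 > 18 → go right. Place as right child of 18.
Insert 32: 32 > 10 → go right; 32 > 14 → go right; 32 > 17 → go right; 32 > 18 → go right; 32 > 21 → go right. Place as right child of 21.
Insert 38: 38 > 10 → go right; 38 > 14 → go right; 38 > 17 → go right; 38 > 18 → go right; 38 > 21 → go right; 38 > 32 → go right. Place as right child of 32.
Insert 49: 49 > 10 → go right; 49 > 14 → go right; 49 > 17 → go right; 49 > 18 → go right; 49 > 21 → go right; 49 > 32 → go right; 49 > 38 → go right. Place as right child of 38.
Insert 26: 26 > 10 → go right; 26 > 14 → go right; 26 > 17 → go right; 26 > 18 → go right; 26 > 21 → go right; 26 < 32 → go left. Place as left child of 32.
Insert 41: 41 > 10 → go right; 41 > 14 → go right; 41 > 17 → go right; 41 > 18 → go right; 41 > 21 → go right; 41 > 32 → go right; 41 > 38 → go right; 41 < 49 → go left. Place as left child of 49.
Insert 29: 29 > 10 → go right; 29 > 14 → go right; 29 > 17 → go right; 29 > 18 → go right; 29 > 21 → go right; 29 < 32 → go left; 29 > 26 → go right. Place as right child of 26.
Insert 54: 54 > 10 → go right; 54 > 14 → go right; 54 > 17 → go right; 54 > 18 → go right; 54 > 21 → go right; 54 > 32 → go right; 54 > 38 → go right; 54 > 49 → go right. Place as right child of 49.
Insert 65: 65 > 10 → go right; 65 > 14 → go right; 65 > 17 → go right; 65 > 18 → go right; 65 > 21 → go right; 65 > 32 → go right; 65 > 38 → go right; 65 > 49 → go right; 65 > 54 → go right. Place as right child of 54.

Delete 29 (at most one child — splice it out).
After deletion, 14's left child: none.

none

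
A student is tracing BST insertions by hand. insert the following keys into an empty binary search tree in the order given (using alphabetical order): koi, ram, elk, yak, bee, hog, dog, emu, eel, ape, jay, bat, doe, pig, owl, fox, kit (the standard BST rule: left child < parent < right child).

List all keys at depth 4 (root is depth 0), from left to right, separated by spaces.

koi: root
ram: right child of koi (depth 1)
elk: left child of koi (depth 1)
yak: right child of ram (depth 2)
bee: left child of elk (depth 2)
hog: right child of elk (depth 2)
dog: right child of bee (depth 3)
emu: left child of hog (depth 3)
eel: right child of dog (depth 4)
ape: left child of bee (depth 3)
jay: right child of hog (depth 3)
bat: right child of ape (depth 4)
doe: left child of dog (depth 4)
pig: left child of ram (depth 2)
owl: left child of pig (depth 3)
fox: right child of emu (depth 4)
kit: right child of jay (depth 4)

bat doe eel fox kit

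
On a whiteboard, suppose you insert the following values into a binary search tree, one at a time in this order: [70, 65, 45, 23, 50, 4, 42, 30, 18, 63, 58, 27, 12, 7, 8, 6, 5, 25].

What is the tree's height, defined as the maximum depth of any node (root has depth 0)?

Insert 70: tree is empty, so 70 becomes the root.
Insert 65: 65 < 70 → go left. Place as left child of 70.
Insert 45: 45 < 70 → go left; 45 < 65 → go left. Place as left child of 65.
Insert 23: 23 < 70 → go left; 23 < 65 → go left; 23 < 45 → go left. Place as left child of 45.
Insert 50: 50 < 70 → go left; 50 < 65 → go left; 50 > 45 → go right. Place as right child of 45.
Insert 4: 4 < 70 → go left; 4 < 65 → go left; 4 < 45 → go left; 4 < 23 → go left. Place as left child of 23.
Insert 42: 42 < 70 → go left; 42 < 65 → go left; 42 < 45 → go left; 42 > 23 → go right. Place as right child of 23.
Insert 30: 30 < 70 → go left; 30 < 65 → go left; 30 < 45 → go left; 30 > 23 → go right; 30 < 42 → go left. Place as left child of 42.
Insert 18: 18 < 70 → go left; 18 < 65 → go left; 18 < 45 → go left; 18 < 23 → go left; 18 > 4 → go right. Place as right child of 4.
Insert 63: 63 < 70 → go left; 63 < 65 → go left; 63 > 45 → go right; 63 > 50 → go right. Place as right child of 50.
Insert 58: 58 < 70 → go left; 58 < 65 → go left; 58 > 45 → go right; 58 > 50 → go right; 58 < 63 → go left. Place as left child of 63.
Insert 27: 27 < 70 → go left; 27 < 65 → go left; 27 < 45 → go left; 27 > 23 → go right; 27 < 42 → go left; 27 < 30 → go left. Place as left child of 30.
Insert 12: 12 < 70 → go left; 12 < 65 → go left; 12 < 45 → go left; 12 < 23 → go left; 12 > 4 → go right; 12 < 18 → go left. Place as left child of 18.
Insert 7: 7 < 70 → go left; 7 < 65 → go left; 7 < 45 → go left; 7 < 23 → go left; 7 > 4 → go right; 7 < 18 → go left; 7 < 12 → go left. Place as left child of 12.
Insert 8: 8 < 70 → go left; 8 < 65 → go left; 8 < 45 → go left; 8 < 23 → go left; 8 > 4 → go right; 8 < 18 → go left; 8 < 12 → go left; 8 > 7 → go right. Place as right child of 7.
Insert 6: 6 < 70 → go left; 6 < 65 → go left; 6 < 45 → go left; 6 < 23 → go left; 6 > 4 → go right; 6 < 18 → go left; 6 < 12 → go left; 6 < 7 → go left. Place as left child of 7.
Insert 5: 5 < 70 → go left; 5 < 65 → go left; 5 < 45 → go left; 5 < 23 → go left; 5 > 4 → go right; 5 < 18 → go left; 5 < 12 → go left; 5 < 7 → go left; 5 < 6 → go left. Place as left child of 6.
Insert 25: 25 < 70 → go left; 25 < 65 → go left; 25 < 45 → go left; 25 > 23 → go right; 25 < 42 → go left; 25 < 30 → go left; 25 < 27 → go left. Place as left child of 27.

The deepest node is 5 at depth 9.

9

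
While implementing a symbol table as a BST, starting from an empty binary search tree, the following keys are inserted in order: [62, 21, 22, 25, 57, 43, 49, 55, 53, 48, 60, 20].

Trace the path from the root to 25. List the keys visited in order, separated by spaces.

Resulting structure (node: left, right):
  62: L=21, R=–
  21: L=20, R=22
  22: L=–, R=25
  25: L=–, R=57
  57: L=43, R=60
  43: L=–, R=49
  49: L=48, R=55
  55: L=53, R=–
  53: L=–, R=–
  48: L=–, R=–
  60: L=–, R=–
  20: L=–, R=–

62 21 22 25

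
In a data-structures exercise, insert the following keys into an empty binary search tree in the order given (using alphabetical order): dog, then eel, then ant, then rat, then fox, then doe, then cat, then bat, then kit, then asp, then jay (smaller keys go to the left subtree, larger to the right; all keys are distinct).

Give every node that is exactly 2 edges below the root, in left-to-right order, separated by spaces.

doe rat

dog: root
eel: right child of dog (depth 1)
ant: left child of dog (depth 1)
rat: right child of eel (depth 2)
fox: left child of rat (depth 3)
doe: right child of ant (depth 2)
cat: left child of doe (depth 3)
bat: left child of cat (depth 4)
kit: right child of fox (depth 4)
asp: left child of bat (depth 5)
jay: left child of kit (depth 5)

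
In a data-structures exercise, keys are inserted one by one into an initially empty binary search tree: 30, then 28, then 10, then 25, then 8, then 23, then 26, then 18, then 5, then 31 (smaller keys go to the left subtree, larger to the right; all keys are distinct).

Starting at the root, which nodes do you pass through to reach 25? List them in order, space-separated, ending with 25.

Insert 30: tree is empty, so 30 becomes the root.
Insert 28: 28 < 30 → go left. Place as left child of 30.
Insert 10: 10 < 30 → go left; 10 < 28 → go left. Place as left child of 28.
Insert 25: 25 < 30 → go left; 25 < 28 → go left; 25 > 10 → go right. Place as right child of 10.
Insert 8: 8 < 30 → go left; 8 < 28 → go left; 8 < 10 → go left. Place as left child of 10.
Insert 23: 23 < 30 → go left; 23 < 28 → go left; 23 > 10 → go right; 23 < 25 → go left. Place as left child of 25.
Insert 26: 26 < 30 → go left; 26 < 28 → go left; 26 > 10 → go right; 26 > 25 → go right. Place as right child of 25.
Insert 18: 18 < 30 → go left; 18 < 28 → go left; 18 > 10 → go right; 18 < 25 → go left; 18 < 23 → go left. Place as left child of 23.
Insert 5: 5 < 30 → go left; 5 < 28 → go left; 5 < 10 → go left; 5 < 8 → go left. Place as left child of 8.
Insert 31: 31 > 30 → go right. Place as right child of 30.

30 28 10 25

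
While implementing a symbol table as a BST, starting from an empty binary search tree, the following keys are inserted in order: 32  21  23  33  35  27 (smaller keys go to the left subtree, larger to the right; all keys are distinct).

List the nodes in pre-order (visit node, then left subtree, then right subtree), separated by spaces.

Resulting structure (node: left, right):
  32: L=21, R=33
  21: L=–, R=23
  23: L=–, R=27
  33: L=–, R=35
  35: L=–, R=–
  27: L=–, R=–

32 21 23 27 33 35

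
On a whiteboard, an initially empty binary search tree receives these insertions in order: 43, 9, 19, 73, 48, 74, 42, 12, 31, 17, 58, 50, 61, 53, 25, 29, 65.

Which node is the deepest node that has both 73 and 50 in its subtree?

43: root
9: left child of 43 (depth 1)
19: right child of 9 (depth 2)
73: right child of 43 (depth 1)
48: left child of 73 (depth 2)
74: right child of 73 (depth 2)
42: right child of 19 (depth 3)
12: left child of 19 (depth 3)
31: left child of 42 (depth 4)
17: right child of 12 (depth 4)
58: right child of 48 (depth 3)
50: left child of 58 (depth 4)
61: right child of 58 (depth 4)
53: right child of 50 (depth 5)
25: left child of 31 (depth 5)
29: right child of 25 (depth 6)
65: right child of 61 (depth 5)

Path to 73: 43 → 73
Path to 50: 43 → 73 → 48 → 58 → 50
73 lies on both paths and is an ancestor of the other node.

73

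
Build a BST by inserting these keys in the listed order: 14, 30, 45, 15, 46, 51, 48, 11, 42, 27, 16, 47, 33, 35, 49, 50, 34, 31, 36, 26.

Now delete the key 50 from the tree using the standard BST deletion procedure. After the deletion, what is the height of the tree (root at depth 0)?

6

Resulting structure (node: left, right):
  14: L=11, R=30
  30: L=15, R=45
  45: L=42, R=46
  15: L=–, R=27
  46: L=–, R=51
  51: L=48, R=–
  48: L=47, R=49
  11: L=–, R=–
  42: L=33, R=–
  27: L=16, R=–
  16: L=–, R=26
  47: L=–, R=–
  33: L=31, R=35
  35: L=34, R=36
  49: L=–, R=50
  50: L=–, R=–
  34: L=–, R=–
  31: L=–, R=–
  36: L=–, R=–
  26: L=–, R=–

Delete 50 (at most one child — splice it out).
After deletion, deepest node is 47 at depth 6.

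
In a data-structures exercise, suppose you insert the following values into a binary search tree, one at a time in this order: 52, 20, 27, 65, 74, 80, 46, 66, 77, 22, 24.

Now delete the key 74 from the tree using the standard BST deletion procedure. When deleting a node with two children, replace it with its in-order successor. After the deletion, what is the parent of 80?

77

52: root
20: left child of 52 (depth 1)
27: right child of 20 (depth 2)
65: right child of 52 (depth 1)
74: right child of 65 (depth 2)
80: right child of 74 (depth 3)
46: right child of 27 (depth 3)
66: left child of 74 (depth 3)
77: left child of 80 (depth 4)
22: left child of 27 (depth 3)
24: right child of 22 (depth 4)

Delete 74 (two children — replace with in-order successor).
After deletion, 80's parent is 77.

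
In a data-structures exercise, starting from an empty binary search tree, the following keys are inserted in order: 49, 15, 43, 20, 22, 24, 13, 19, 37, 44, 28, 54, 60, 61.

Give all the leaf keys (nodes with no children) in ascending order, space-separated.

13 19 28 44 61

49: root
15: left child of 49 (depth 1)
43: right child of 15 (depth 2)
20: left child of 43 (depth 3)
22: right child of 20 (depth 4)
24: right child of 22 (depth 5)
13: left child of 15 (depth 2)
19: left child of 20 (depth 4)
37: right child of 24 (depth 6)
44: right child of 43 (depth 3)
28: left child of 37 (depth 7)
54: right child of 49 (depth 1)
60: right child of 54 (depth 2)
61: right child of 60 (depth 3)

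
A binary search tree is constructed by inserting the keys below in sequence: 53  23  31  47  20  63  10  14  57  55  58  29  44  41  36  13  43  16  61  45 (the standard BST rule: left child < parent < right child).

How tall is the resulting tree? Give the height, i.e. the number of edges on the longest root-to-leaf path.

53: root
23: left child of 53 (depth 1)
31: right child of 23 (depth 2)
47: right child of 31 (depth 3)
20: left child of 23 (depth 2)
63: right child of 53 (depth 1)
10: left child of 20 (depth 3)
14: right child of 10 (depth 4)
57: left child of 63 (depth 2)
55: left child of 57 (depth 3)
58: right child of 57 (depth 3)
29: left child of 31 (depth 3)
44: left child of 47 (depth 4)
41: left child of 44 (depth 5)
36: left child of 41 (depth 6)
13: left child of 14 (depth 5)
43: right child of 41 (depth 6)
16: right child of 14 (depth 5)
61: right child of 58 (depth 4)
45: right child of 44 (depth 5)

The deepest node is 36 at depth 6.

6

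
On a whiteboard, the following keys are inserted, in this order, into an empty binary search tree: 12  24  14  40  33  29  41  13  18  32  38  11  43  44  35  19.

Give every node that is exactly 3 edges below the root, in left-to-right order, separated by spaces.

13 18 33 41

12: root
24: right child of 12 (depth 1)
14: left child of 24 (depth 2)
40: right child of 24 (depth 2)
33: left child of 40 (depth 3)
29: left child of 33 (depth 4)
41: right child of 40 (depth 3)
13: left child of 14 (depth 3)
18: right child of 14 (depth 3)
32: right child of 29 (depth 5)
38: right child of 33 (depth 4)
11: left child of 12 (depth 1)
43: right child of 41 (depth 4)
44: right child of 43 (depth 5)
35: left child of 38 (depth 5)
19: right child of 18 (depth 4)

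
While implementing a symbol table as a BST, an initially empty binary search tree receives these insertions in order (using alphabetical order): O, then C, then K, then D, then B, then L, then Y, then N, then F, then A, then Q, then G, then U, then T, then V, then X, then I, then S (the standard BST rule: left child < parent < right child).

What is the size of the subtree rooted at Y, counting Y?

7

Resulting structure (node: left, right):
  O: L=C, R=Y
  C: L=B, R=K
  K: L=D, R=L
  D: L=–, R=F
  B: L=A, R=–
  L: L=–, R=N
  Y: L=Q, R=–
  N: L=–, R=–
  F: L=–, R=G
  A: L=–, R=–
  Q: L=–, R=U
  G: L=–, R=I
  U: L=T, R=V
  T: L=S, R=–
  V: L=–, R=X
  X: L=–, R=–
  I: L=–, R=–
  S: L=–, R=–

Subtree rooted at Y contains: Y, Q, U, T, S, V, X — 7 nodes.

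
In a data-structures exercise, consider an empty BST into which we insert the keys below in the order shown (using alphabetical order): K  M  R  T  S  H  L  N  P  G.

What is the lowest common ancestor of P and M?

K: root
M: right child of K (depth 1)
R: right child of M (depth 2)
T: right child of R (depth 3)
S: left child of T (depth 4)
H: left child of K (depth 1)
L: left child of M (depth 2)
N: left child of R (depth 3)
P: right child of N (depth 4)
G: left child of H (depth 2)

Path to P: K → M → R → N → P
Path to M: K → M
M lies on both paths and is an ancestor of the other node.

M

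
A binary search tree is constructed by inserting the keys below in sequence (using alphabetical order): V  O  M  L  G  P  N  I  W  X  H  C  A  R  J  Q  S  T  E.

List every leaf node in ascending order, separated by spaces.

V: root
O: left child of V (depth 1)
M: left child of O (depth 2)
L: left child of M (depth 3)
G: left child of L (depth 4)
P: right child of O (depth 2)
N: right child of M (depth 3)
I: right child of G (depth 5)
W: right child of V (depth 1)
X: right child of W (depth 2)
H: left child of I (depth 6)
C: left child of G (depth 5)
A: left child of C (depth 6)
R: right child of P (depth 3)
J: right child of I (depth 6)
Q: left child of R (depth 4)
S: right child of R (depth 4)
T: right child of S (depth 5)
E: right child of C (depth 6)

A E H J N Q T X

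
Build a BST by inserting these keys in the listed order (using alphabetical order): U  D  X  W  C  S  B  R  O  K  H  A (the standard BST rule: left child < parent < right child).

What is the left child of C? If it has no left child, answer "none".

Resulting structure (node: left, right):
  U: L=D, R=X
  D: L=C, R=S
  X: L=W, R=–
  W: L=–, R=–
  C: L=B, R=–
  S: L=R, R=–
  B: L=A, R=–
  R: L=O, R=–
  O: L=K, R=–
  K: L=H, R=–
  H: L=–, R=–
  A: L=–, R=–

B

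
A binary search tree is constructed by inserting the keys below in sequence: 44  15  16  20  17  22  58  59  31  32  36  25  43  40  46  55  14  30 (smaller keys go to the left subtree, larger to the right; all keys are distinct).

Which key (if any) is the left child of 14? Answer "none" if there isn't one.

none

44: root
15: left child of 44 (depth 1)
16: right child of 15 (depth 2)
20: right child of 16 (depth 3)
17: left child of 20 (depth 4)
22: right child of 20 (depth 4)
58: right child of 44 (depth 1)
59: right child of 58 (depth 2)
31: right child of 22 (depth 5)
32: right child of 31 (depth 6)
36: right child of 32 (depth 7)
25: left child of 31 (depth 6)
43: right child of 36 (depth 8)
40: left child of 43 (depth 9)
46: left child of 58 (depth 2)
55: right child of 46 (depth 3)
14: left child of 15 (depth 2)
30: right child of 25 (depth 7)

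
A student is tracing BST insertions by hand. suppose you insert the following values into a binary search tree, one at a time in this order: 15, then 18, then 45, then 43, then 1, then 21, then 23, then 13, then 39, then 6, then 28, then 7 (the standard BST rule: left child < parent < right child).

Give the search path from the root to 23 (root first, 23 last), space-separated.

15 18 45 43 21 23

Insert 15: tree is empty, so 15 becomes the root.
Insert 18: 18 > 15 → go right. Place as right child of 15.
Insert 45: 45 > 15 → go right; 45 > 18 → go right. Place as right child of 18.
Insert 43: 43 > 15 → go right; 43 > 18 → go right; 43 < 45 → go left. Place as left child of 45.
Insert 1: 1 < 15 → go left. Place as left child of 15.
Insert 21: 21 > 15 → go right; 21 > 18 → go right; 21 < 45 → go left; 21 < 43 → go left. Place as left child of 43.
Insert 23: 23 > 15 → go right; 23 > 18 → go right; 23 < 45 → go left; 23 < 43 → go left; 23 > 21 → go right. Place as right child of 21.
Insert 13: 13 < 15 → go left; 13 > 1 → go right. Place as right child of 1.
Insert 39: 39 > 15 → go right; 39 > 18 → go right; 39 < 45 → go left; 39 < 43 → go left; 39 > 21 → go right; 39 > 23 → go right. Place as right child of 23.
Insert 6: 6 < 15 → go left; 6 > 1 → go right; 6 < 13 → go left. Place as left child of 13.
Insert 28: 28 > 15 → go right; 28 > 18 → go right; 28 < 45 → go left; 28 < 43 → go left; 28 > 21 → go right; 28 > 23 → go right; 28 < 39 → go left. Place as left child of 39.
Insert 7: 7 < 15 → go left; 7 > 1 → go right; 7 < 13 → go left; 7 > 6 → go right. Place as right child of 6.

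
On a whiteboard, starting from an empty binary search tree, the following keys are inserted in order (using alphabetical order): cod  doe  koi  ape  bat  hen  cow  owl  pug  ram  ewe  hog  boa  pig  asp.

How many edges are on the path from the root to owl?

3

cod: root
doe: right child of cod (depth 1)
koi: right child of doe (depth 2)
ape: left child of cod (depth 1)
bat: right child of ape (depth 2)
hen: left child of koi (depth 3)
cow: left child of doe (depth 2)
owl: right child of koi (depth 3)
pug: right child of owl (depth 4)
ram: right child of pug (depth 5)
ewe: left child of hen (depth 4)
hog: right child of hen (depth 4)
boa: right child of bat (depth 3)
pig: left child of pug (depth 5)
asp: left child of bat (depth 3)

Path to owl: cod → doe → koi → owl, which is 3 edges.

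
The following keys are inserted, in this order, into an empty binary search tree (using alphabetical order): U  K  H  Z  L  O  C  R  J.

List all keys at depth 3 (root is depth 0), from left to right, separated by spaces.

U: root
K: left child of U (depth 1)
H: left child of K (depth 2)
Z: right child of U (depth 1)
L: right child of K (depth 2)
O: right child of L (depth 3)
C: left child of H (depth 3)
R: right child of O (depth 4)
J: right child of H (depth 3)

C J O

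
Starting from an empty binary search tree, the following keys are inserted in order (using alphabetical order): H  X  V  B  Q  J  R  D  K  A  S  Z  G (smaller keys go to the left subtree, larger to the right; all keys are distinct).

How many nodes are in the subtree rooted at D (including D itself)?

2

Resulting structure (node: left, right):
  H: L=B, R=X
  X: L=V, R=Z
  V: L=Q, R=–
  B: L=A, R=D
  Q: L=J, R=R
  J: L=–, R=K
  R: L=–, R=S
  D: L=–, R=G
  K: L=–, R=–
  A: L=–, R=–
  S: L=–, R=–
  Z: L=–, R=–
  G: L=–, R=–

Subtree rooted at D contains: D, G — 2 nodes.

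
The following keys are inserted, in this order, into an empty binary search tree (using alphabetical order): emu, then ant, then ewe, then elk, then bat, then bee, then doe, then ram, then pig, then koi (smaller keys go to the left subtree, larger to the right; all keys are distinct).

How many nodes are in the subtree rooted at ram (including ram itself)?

emu: root
ant: left child of emu (depth 1)
ewe: right child of emu (depth 1)
elk: right child of ant (depth 2)
bat: left child of elk (depth 3)
bee: right child of bat (depth 4)
doe: right child of bee (depth 5)
ram: right child of ewe (depth 2)
pig: left child of ram (depth 3)
koi: left child of pig (depth 4)

Subtree rooted at ram contains: ram, pig, koi — 3 nodes.

3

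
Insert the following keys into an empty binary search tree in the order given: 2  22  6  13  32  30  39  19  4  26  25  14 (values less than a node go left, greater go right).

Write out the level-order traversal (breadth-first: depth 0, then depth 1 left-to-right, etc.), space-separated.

2 22 6 32 4 13 30 39 19 26 14 25

Insert 2: tree is empty, so 2 becomes the root.
Insert 22: 22 > 2 → go right. Place as right child of 2.
Insert 6: 6 > 2 → go right; 6 < 22 → go left. Place as left child of 22.
Insert 13: 13 > 2 → go right; 13 < 22 → go left; 13 > 6 → go right. Place as right child of 6.
Insert 32: 32 > 2 → go right; 32 > 22 → go right. Place as right child of 22.
Insert 30: 30 > 2 → go right; 30 > 22 → go right; 30 < 32 → go left. Place as left child of 32.
Insert 39: 39 > 2 → go right; 39 > 22 → go right; 39 > 32 → go right. Place as right child of 32.
Insert 19: 19 > 2 → go right; 19 < 22 → go left; 19 > 6 → go right; 19 > 13 → go right. Place as right child of 13.
Insert 4: 4 > 2 → go right; 4 < 22 → go left; 4 < 6 → go left. Place as left child of 6.
Insert 26: 26 > 2 → go right; 26 > 22 → go right; 26 < 32 → go left; 26 < 30 → go left. Place as left child of 30.
Insert 25: 25 > 2 → go right; 25 > 22 → go right; 25 < 32 → go left; 25 < 30 → go left; 25 < 26 → go left. Place as left child of 26.
Insert 14: 14 > 2 → go right; 14 < 22 → go left; 14 > 6 → go right; 14 > 13 → go right; 14 < 19 → go left. Place as left child of 19.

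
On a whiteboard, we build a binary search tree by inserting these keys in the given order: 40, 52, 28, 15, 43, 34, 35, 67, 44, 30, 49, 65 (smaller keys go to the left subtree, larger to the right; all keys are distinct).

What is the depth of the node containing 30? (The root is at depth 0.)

Insert 40: tree is empty, so 40 becomes the root.
Insert 52: 52 > 40 → go right. Place as right child of 40.
Insert 28: 28 < 40 → go left. Place as left child of 40.
Insert 15: 15 < 40 → go left; 15 < 28 → go left. Place as left child of 28.
Insert 43: 43 > 40 → go right; 43 < 52 → go left. Place as left child of 52.
Insert 34: 34 < 40 → go left; 34 > 28 → go right. Place as right child of 28.
Insert 35: 35 < 40 → go left; 35 > 28 → go right; 35 > 34 → go right. Place as right child of 34.
Insert 67: 67 > 40 → go right; 67 > 52 → go right. Place as right child of 52.
Insert 44: 44 > 40 → go right; 44 < 52 → go left; 44 > 43 → go right. Place as right child of 43.
Insert 30: 30 < 40 → go left; 30 > 28 → go right; 30 < 34 → go left. Place as left child of 34.
Insert 49: 49 > 40 → go right; 49 < 52 → go left; 49 > 43 → go right; 49 > 44 → go right. Place as right child of 44.
Insert 65: 65 > 40 → go right; 65 > 52 → go right; 65 < 67 → go left. Place as left child of 67.

Path to 30: 40 → 28 → 34 → 30, which is 3 edges.

3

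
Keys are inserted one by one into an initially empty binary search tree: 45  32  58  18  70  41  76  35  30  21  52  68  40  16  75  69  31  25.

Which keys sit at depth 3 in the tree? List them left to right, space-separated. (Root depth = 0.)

Resulting structure (node: left, right):
  45: L=32, R=58
  32: L=18, R=41
  58: L=52, R=70
  18: L=16, R=30
  70: L=68, R=76
  41: L=35, R=–
  76: L=75, R=–
  35: L=–, R=40
  30: L=21, R=31
  21: L=–, R=25
  52: L=–, R=–
  68: L=–, R=69
  40: L=–, R=–
  16: L=–, R=–
  75: L=–, R=–
  69: L=–, R=–
  31: L=–, R=–
  25: L=–, R=–

16 30 35 68 76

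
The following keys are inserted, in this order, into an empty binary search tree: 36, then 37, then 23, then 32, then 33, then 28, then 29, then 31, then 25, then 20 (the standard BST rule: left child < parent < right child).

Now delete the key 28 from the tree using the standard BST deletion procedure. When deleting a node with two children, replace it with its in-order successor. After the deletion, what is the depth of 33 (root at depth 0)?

36: root
37: right child of 36 (depth 1)
23: left child of 36 (depth 1)
32: right child of 23 (depth 2)
33: right child of 32 (depth 3)
28: left child of 32 (depth 3)
29: right child of 28 (depth 4)
31: right child of 29 (depth 5)
25: left child of 28 (depth 4)
20: left child of 23 (depth 2)

Delete 28 (two children — replace with in-order successor).
After deletion, path to 33: 36 → 23 → 32 → 33.

3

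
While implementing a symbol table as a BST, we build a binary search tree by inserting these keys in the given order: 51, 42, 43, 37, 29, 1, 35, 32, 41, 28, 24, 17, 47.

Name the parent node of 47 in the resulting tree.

51: root
42: left child of 51 (depth 1)
43: right child of 42 (depth 2)
37: left child of 42 (depth 2)
29: left child of 37 (depth 3)
1: left child of 29 (depth 4)
35: right child of 29 (depth 4)
32: left child of 35 (depth 5)
41: right child of 37 (depth 3)
28: right child of 1 (depth 5)
24: left child of 28 (depth 6)
17: left child of 24 (depth 7)
47: right child of 43 (depth 3)

43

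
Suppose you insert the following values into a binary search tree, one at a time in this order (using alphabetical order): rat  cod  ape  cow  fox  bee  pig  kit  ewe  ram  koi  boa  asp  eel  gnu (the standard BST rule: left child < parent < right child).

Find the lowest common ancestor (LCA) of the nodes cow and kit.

Resulting structure (node: left, right):
  rat: L=cod, R=–
  cod: L=ape, R=cow
  ape: L=–, R=bee
  cow: L=–, R=fox
  fox: L=ewe, R=pig
  bee: L=asp, R=boa
  pig: L=kit, R=ram
  kit: L=gnu, R=koi
  ewe: L=eel, R=–
  ram: L=–, R=–
  koi: L=–, R=–
  boa: L=–, R=–
  asp: L=–, R=–
  eel: L=–, R=–
  gnu: L=–, R=–

Path to cow: rat → cod → cow
Path to kit: rat → cod → cow → fox → pig → kit
cow lies on both paths and is an ancestor of the other node.

cow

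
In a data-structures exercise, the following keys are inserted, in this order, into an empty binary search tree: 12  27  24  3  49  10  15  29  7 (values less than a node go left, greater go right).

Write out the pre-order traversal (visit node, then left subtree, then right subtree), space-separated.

Resulting structure (node: left, right):
  12: L=3, R=27
  27: L=24, R=49
  24: L=15, R=–
  3: L=–, R=10
  49: L=29, R=–
  10: L=7, R=–
  15: L=–, R=–
  29: L=–, R=–
  7: L=–, R=–

12 3 10 7 27 24 15 49 29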